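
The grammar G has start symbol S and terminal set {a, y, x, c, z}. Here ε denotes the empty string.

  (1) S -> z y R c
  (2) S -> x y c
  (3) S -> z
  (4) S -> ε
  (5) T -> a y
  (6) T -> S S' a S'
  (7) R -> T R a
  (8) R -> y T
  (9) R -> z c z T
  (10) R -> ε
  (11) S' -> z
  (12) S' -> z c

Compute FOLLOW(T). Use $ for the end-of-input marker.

FIRST(S) = {ε, x, z}
FIRST(S') = {z}
FIRST(T) = {a, x, z}  (via S S' a S')
FIRST(R) = {ε, a, x, y, z}  (via T R a)
FOLLOW(S) includes $ since S is the start symbol.
FOLLOW(S): in T->S S' a S', S is followed by S' a S' with FIRST {z}. Thus FOLLOW(S) = {$, z}.
FOLLOW(R): in S->z y R c, R is followed by c with FIRST {c}; in R->T R a, R is followed by a with FIRST {a}. Thus FOLLOW(R) = {a, c}.
FOLLOW(T): in R->T R a, T is followed by R a with FIRST {a, x, y, z}; in R->y T, the suffix after T is empty, so FOLLOW(T) ⊇ FOLLOW(R) = {a, c}; in R->z c z T, the suffix after T is empty, so FOLLOW(T) ⊇ FOLLOW(R) = {a, c}. Thus FOLLOW(T) = {a, c, x, y, z}.
FOLLOW(S'): in T->S S' a S' (occurrence 1), S' is followed by a S' with FIRST {a}; in T->S S' a S' (occurrence 2), the suffix after S' is empty, so FOLLOW(S') ⊇ FOLLOW(T) = {a, c, x, y, z}. Thus FOLLOW(S') = {a, c, x, y, z}.

{a, c, x, y, z}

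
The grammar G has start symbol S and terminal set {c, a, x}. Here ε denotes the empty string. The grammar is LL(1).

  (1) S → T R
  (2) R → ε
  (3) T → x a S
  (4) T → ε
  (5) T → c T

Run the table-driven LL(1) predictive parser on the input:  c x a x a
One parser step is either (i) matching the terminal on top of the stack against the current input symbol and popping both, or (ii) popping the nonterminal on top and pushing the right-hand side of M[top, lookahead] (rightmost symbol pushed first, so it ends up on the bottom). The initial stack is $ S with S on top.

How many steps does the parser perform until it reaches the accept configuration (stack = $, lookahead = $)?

      Stack        Input        Action
   1  $ S          c x a x a $  expand S → T R
   2  $ R T        c x a x a $  expand T → c T
   3  $ R T c      c x a x a $  match c
   4  $ R T        x a x a $    expand T → x a S
   5  $ R S a x    x a x a $    match x
   6  $ R S a      a x a $      match a
   7  $ R S        x a $        expand S → T R
   8  $ R R T      x a $        expand T → x a S
   9  $ R R S a x  x a $        match x
  10  $ R R S a    a $          match a
  11  $ R R S      $            expand S → T R
  12  $ R R R T    $            expand T → ε
  13  $ R R R      $            expand R → ε
  14  $ R R        $            expand R → ε
  15  $ R          $            expand R → ε
Accept reached after 15 steps.

15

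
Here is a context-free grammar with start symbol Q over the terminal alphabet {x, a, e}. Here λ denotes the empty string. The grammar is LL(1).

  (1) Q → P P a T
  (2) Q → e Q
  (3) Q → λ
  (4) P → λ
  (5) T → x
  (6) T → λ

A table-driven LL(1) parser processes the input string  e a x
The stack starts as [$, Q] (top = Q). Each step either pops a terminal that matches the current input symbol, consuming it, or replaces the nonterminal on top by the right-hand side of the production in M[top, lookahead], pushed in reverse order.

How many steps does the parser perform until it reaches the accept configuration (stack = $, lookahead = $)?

8

step 1: stack=$ Q  input=e a x $  — expand Q → e Q
step 2: stack=$ Q e  input=e a x $  — match e
step 3: stack=$ Q  input=a x $  — expand Q → P P a T
step 4: stack=$ T a P P  input=a x $  — expand P → λ
step 5: stack=$ T a P  input=a x $  — expand P → λ
step 6: stack=$ T a  input=a x $  — match a
step 7: stack=$ T  input=x $  — expand T → x
step 8: stack=$ x  input=x $  — match x
Accept reached after 8 steps.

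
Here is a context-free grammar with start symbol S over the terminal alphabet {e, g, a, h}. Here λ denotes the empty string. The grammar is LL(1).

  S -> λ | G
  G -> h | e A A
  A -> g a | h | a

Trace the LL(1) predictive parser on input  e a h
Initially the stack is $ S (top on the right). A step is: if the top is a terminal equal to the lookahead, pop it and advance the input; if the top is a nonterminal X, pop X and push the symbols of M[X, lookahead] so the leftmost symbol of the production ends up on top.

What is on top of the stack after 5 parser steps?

A

step 1: stack=$ S  input=e a h $  — expand S -> G
step 2: stack=$ G  input=e a h $  — expand G -> e A A
step 3: stack=$ A A e  input=e a h $  — match e
step 4: stack=$ A A  input=a h $  — expand A -> a
step 5: stack=$ A a  input=a h $  — match a
Stack after step 5: $ A (top = A).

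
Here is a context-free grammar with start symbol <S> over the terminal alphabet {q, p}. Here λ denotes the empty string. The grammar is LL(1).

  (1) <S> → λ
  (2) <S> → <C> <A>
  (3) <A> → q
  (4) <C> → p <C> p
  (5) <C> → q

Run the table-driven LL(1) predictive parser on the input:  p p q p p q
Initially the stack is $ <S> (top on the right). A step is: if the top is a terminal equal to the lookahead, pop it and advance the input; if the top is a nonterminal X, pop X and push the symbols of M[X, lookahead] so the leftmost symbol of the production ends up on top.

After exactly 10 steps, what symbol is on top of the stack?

      Stack            Input          Action
   1  $ <S>            p p q p p q $  expand <S> → <C> <A>
   2  $ <A> <C>        p p q p p q $  expand <C> → p <C> p
   3  $ <A> p <C> p    p p q p p q $  match p
   4  $ <A> p <C>      p q p p q $    expand <C> → p <C> p
   5  $ <A> p p <C> p  p q p p q $    match p
   6  $ <A> p p <C>    q p p q $      expand <C> → q
   7  $ <A> p p q      q p p q $      match q
   8  $ <A> p p        p p q $        match p
   9  $ <A> p          p q $          match p
  10  $ <A>            q $            expand <A> → q
Stack after step 10: $ q (top = q).

q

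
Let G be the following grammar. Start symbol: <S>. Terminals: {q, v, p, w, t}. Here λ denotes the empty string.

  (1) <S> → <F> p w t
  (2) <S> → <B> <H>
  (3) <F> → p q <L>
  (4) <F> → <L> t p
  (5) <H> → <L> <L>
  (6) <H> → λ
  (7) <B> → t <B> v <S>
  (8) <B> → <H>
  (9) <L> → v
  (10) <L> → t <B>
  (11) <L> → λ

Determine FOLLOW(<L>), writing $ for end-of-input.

FIRST(<L>) = {λ, t, v}
FIRST(<F>) = {p, t, v}  (via <L> t p)
FIRST(<H>) = {λ, t, v}  (via <L> <L>)
FIRST(<B>) = {λ, t, v}  (via <H>)
FIRST(<S>) = {λ, p, t, v}  (via <F> p w t, <B> <H>)
FOLLOW(<S>) includes $ since <S> is the start symbol.
FOLLOW(<F>): in <S>→<F> p w t, <F> is followed by p w t with FIRST {p}. Thus FOLLOW(<F>) = {p}.
FOLLOW(<S>): in <B>→t <B> v <S>, the suffix after <S> is empty, so FOLLOW(<S>) ⊇ FOLLOW(<B>) = {$, p, t, v}. Thus FOLLOW(<S>) = {$, p, t, v}.
FOLLOW(<H>): in <S>→<B> <H>, the suffix after <H> is empty, so FOLLOW(<H>) ⊇ FOLLOW(<S>) = {$, p, t, v}; in <B>→<H>, the suffix after <H> is empty, so FOLLOW(<H>) ⊇ FOLLOW(<B>) = {$, p, t, v}. Thus FOLLOW(<H>) = {$, p, t, v}.
FOLLOW(<L>): in <F>→p q <L>, the suffix after <L> is empty, so FOLLOW(<L>) ⊇ FOLLOW(<F>) = {p}; in <F>→<L> t p, <L> is followed by t p with FIRST {t}; in <H>→<L> <L> (occurrence 1), <L> is followed by <L> with FIRST {λ, t, v}; in <H>→<L> <L> (occurrence 1), the suffix after <L> is nullable, so FOLLOW(<L>) ⊇ FOLLOW(<H>) = {$, p, t, v}; in <H>→<L> <L> (occurrence 2), the suffix after <L> is empty, so FOLLOW(<L>) ⊇ FOLLOW(<H>) = {$, p, t, v}. Thus FOLLOW(<L>) = {$, p, t, v}.
FOLLOW(<B>): in <S>→<B> <H>, <B> is followed by <H> with FIRST {λ, t, v}; in <S>→<B> <H>, the suffix after <B> is nullable, so FOLLOW(<B>) ⊇ FOLLOW(<S>) = {$, p, t, v}; in <B>→t <B> v <S>, <B> is followed by v <S> with FIRST {v}; in <L>→t <B>, the suffix after <B> is empty, so FOLLOW(<B>) ⊇ FOLLOW(<L>) = {$, p, t, v}. Thus FOLLOW(<B>) = {$, p, t, v}.

{$, p, t, v}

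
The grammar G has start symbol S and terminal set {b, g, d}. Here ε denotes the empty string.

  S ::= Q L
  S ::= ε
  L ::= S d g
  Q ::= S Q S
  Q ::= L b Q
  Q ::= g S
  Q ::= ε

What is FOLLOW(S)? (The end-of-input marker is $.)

FIRST(S) = {ε, d, g}  (via Q L)
FIRST(L) = {d, g}  (via S d g)
FIRST(Q) = {ε, d, g}  (via S Q S, L b Q)
FOLLOW(S) includes $ since S is the start symbol.
FOLLOW(Q): in S::=Q L, Q is followed by L with FIRST {d, g}; in Q::=S Q S, Q is followed by S with FIRST {ε, d, g}; in Q::=S Q S, the suffix after Q is nullable (adds nothing new); in Q::=L b Q, the suffix after Q is empty (adds nothing new). Thus FOLLOW(Q) = {d, g}.
FOLLOW(S): in L::=S d g, S is followed by d g with FIRST {d}; in Q::=S Q S (occurrence 1), S is followed by Q S with FIRST {ε, d, g}; in Q::=S Q S (occurrence 1), the suffix after S is nullable, so FOLLOW(S) ⊇ FOLLOW(Q) = {d, g}; in Q::=S Q S (occurrence 2), the suffix after S is empty, so FOLLOW(S) ⊇ FOLLOW(Q) = {d, g}; in Q::=g S, the suffix after S is empty, so FOLLOW(S) ⊇ FOLLOW(Q) = {d, g}. Thus FOLLOW(S) = {$, d, g}.
FOLLOW(L): in S::=Q L, the suffix after L is empty, so FOLLOW(L) ⊇ FOLLOW(S) = {$, d, g}; in Q::=L b Q, L is followed by b Q with FIRST {b}. Thus FOLLOW(L) = {$, b, d, g}.

{$, d, g}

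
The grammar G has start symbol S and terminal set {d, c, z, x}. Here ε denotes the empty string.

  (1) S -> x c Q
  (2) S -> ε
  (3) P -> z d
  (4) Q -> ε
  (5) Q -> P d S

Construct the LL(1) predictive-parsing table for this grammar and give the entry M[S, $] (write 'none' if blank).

FIRST(S) = {ε, x}
FIRST(P) = {z}
FIRST(Q) = {ε, z}  (via P d S)
FOLLOW(S) includes $ since S is the start symbol.
FOLLOW(S): in Q->P d S, the suffix after S is empty, so FOLLOW(S) ⊇ FOLLOW(Q) = {$}. Thus FOLLOW(S) = {$}.
FOLLOW(Q): in S->x c Q, the suffix after Q is empty, so FOLLOW(Q) ⊇ FOLLOW(S) = {$}. Thus FOLLOW(Q) = {$}.
For S -> x c Q: FIRST(x c Q) = {x}, so it goes in M[S, t] for t ∈ {x}.
For S -> ε: FIRST(ε) = {ε}, so it goes in M[S, t] for t ∈ {}; since ε ∈ FIRST, also for every t ∈ FOLLOW(S) = {$}.

S -> ε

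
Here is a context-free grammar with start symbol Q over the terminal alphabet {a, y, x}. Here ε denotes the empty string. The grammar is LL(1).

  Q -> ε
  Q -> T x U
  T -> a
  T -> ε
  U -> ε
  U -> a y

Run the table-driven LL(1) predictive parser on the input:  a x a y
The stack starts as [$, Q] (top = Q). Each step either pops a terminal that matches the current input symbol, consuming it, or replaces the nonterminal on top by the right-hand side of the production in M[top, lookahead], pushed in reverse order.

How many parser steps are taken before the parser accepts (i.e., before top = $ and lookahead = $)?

     Stack    Input      Action
  1  $ Q      a x a y $  expand Q -> T x U
  2  $ U x T  a x a y $  expand T -> a
  3  $ U x a  a x a y $  match a
  4  $ U x    x a y $    match x
  5  $ U      a y $      expand U -> a y
  6  $ y a    a y $      match a
  7  $ y      y $        match y
Accept reached after 7 steps.

7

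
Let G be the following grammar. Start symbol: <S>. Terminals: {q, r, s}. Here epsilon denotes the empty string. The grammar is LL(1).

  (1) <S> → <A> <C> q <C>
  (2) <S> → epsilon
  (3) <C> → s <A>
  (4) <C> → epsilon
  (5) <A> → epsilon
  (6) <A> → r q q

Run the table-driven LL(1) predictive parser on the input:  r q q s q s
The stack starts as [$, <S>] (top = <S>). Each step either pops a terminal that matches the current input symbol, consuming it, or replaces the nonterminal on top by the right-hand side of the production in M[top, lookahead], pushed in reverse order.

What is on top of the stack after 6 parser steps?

     Stack              Input          Action
  1  $ <S>              r q q s q s $  expand <S> → <A> <C> q <C>
  2  $ <C> q <C> <A>    r q q s q s $  expand <A> → r q q
  3  $ <C> q <C> q q r  r q q s q s $  match r
  4  $ <C> q <C> q q    q q s q s $    match q
  5  $ <C> q <C> q      q s q s $      match q
  6  $ <C> q <C>        s q s $        expand <C> → s <A>
Stack after step 6: $ <C> q <A> s (top = s).

s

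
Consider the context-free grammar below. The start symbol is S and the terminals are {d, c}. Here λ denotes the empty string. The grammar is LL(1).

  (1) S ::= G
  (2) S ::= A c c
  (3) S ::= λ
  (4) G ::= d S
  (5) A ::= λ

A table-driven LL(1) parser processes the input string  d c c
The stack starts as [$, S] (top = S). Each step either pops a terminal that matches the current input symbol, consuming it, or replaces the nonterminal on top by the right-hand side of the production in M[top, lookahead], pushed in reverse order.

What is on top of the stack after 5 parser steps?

step 1: stack=$ S  input=d c c $  — expand S ::= G
step 2: stack=$ G  input=d c c $  — expand G ::= d S
step 3: stack=$ S d  input=d c c $  — match d
step 4: stack=$ S  input=c c $  — expand S ::= A c c
step 5: stack=$ c c A  input=c c $  — expand A ::= λ
Stack after step 5: $ c c (top = c).

c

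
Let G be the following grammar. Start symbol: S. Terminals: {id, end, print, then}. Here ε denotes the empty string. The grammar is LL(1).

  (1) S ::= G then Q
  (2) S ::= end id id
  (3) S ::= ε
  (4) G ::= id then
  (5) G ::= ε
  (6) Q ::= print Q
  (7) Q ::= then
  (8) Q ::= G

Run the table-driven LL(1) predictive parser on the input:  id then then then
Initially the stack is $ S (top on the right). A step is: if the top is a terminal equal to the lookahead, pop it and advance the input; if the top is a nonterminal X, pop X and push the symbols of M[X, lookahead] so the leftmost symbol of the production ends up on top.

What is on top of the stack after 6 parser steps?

step 1: stack=$ S  input=id then then then $  — expand S ::= G then Q
step 2: stack=$ Q then G  input=id then then then $  — expand G ::= id then
step 3: stack=$ Q then then id  input=id then then then $  — match id
step 4: stack=$ Q then then  input=then then then $  — match then
step 5: stack=$ Q then  input=then then $  — match then
step 6: stack=$ Q  input=then $  — expand Q ::= then
Stack after step 6: $ then (top = then).

then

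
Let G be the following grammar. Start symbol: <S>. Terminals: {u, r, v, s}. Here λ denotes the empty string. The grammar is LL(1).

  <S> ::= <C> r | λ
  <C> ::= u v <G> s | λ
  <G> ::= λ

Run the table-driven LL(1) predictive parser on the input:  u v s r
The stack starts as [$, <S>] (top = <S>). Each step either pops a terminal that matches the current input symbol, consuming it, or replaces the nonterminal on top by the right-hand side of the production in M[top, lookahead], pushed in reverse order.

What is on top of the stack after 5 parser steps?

     Stack          Input      Action
  1  $ <S>          u v s r $  expand <S> ::= <C> r
  2  $ r <C>        u v s r $  expand <C> ::= u v <G> s
  3  $ r s <G> v u  u v s r $  match u
  4  $ r s <G> v    v s r $    match v
  5  $ r s <G>      s r $      expand <G> ::= λ
Stack after step 5: $ r s (top = s).

s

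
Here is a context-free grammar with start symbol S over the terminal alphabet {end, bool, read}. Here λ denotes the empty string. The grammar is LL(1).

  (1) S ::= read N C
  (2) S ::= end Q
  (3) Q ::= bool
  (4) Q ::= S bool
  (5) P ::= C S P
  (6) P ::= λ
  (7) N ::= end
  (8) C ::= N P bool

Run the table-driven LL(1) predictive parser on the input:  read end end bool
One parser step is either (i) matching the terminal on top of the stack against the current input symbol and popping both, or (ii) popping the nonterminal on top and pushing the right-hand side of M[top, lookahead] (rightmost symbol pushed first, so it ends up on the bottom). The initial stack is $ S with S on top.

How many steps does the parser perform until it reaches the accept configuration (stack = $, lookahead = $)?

step 1: stack=$ S  input=read end end bool $  — expand S ::= read N C
step 2: stack=$ C N read  input=read end end bool $  — match read
step 3: stack=$ C N  input=end end bool $  — expand N ::= end
step 4: stack=$ C end  input=end end bool $  — match end
step 5: stack=$ C  input=end bool $  — expand C ::= N P bool
step 6: stack=$ bool P N  input=end bool $  — expand N ::= end
step 7: stack=$ bool P end  input=end bool $  — match end
step 8: stack=$ bool P  input=bool $  — expand P ::= λ
step 9: stack=$ bool  input=bool $  — match bool
Accept reached after 9 steps.

9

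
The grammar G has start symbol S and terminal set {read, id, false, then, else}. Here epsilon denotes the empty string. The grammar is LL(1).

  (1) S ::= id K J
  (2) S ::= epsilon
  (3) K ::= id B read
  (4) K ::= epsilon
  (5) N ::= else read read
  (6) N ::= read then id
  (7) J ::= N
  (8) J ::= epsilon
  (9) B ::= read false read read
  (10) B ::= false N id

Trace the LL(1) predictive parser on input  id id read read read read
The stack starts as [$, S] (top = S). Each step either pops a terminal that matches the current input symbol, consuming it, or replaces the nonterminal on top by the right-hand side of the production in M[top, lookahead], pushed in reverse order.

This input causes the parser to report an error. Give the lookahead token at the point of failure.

step 1: stack=$ S  input=id id read read read read $  — expand S ::= id K J
step 2: stack=$ J K id  input=id id read read read read $  — match id
step 3: stack=$ J K  input=id read read read read $  — expand K ::= id B read
step 4: stack=$ J read B id  input=id read read read read $  — match id
step 5: stack=$ J read B  input=read read read read $  — expand B ::= read false read read
step 6: stack=$ J read read read false read  input=read read read read $  — match read
step 7: stack=$ J read read read false  input=read read read $  — error: top is terminal false but lookahead is read

read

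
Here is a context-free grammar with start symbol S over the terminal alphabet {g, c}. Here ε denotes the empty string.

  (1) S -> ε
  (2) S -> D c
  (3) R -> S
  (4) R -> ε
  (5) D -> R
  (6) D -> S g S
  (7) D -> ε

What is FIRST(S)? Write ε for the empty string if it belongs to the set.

FIRST(S): from S->ε we get {ε}; from S->D c we get {c, g}. So FIRST(S) = {ε, c, g}.
FIRST(R): from R->S we get {ε, c, g}; from R->ε we get {ε}. So FIRST(R) = {ε, c, g}.
FIRST(D): from D->R we get {ε, c, g}; from D->S g S we get {c, g}; from D->ε we get {ε}. So FIRST(D) = {ε, c, g}.

{ε, c, g}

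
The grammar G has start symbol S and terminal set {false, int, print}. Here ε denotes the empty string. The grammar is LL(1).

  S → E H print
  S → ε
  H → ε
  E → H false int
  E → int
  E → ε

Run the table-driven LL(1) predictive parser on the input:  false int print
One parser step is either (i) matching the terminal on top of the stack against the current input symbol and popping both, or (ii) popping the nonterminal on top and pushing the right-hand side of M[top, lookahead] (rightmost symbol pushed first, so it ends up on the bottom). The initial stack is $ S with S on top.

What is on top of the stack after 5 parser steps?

H

step 1: stack=$ S  input=false int print $  — expand S → E H print
step 2: stack=$ print H E  input=false int print $  — expand E → H false int
step 3: stack=$ print H int false H  input=false int print $  — expand H → ε
step 4: stack=$ print H int false  input=false int print $  — match false
step 5: stack=$ print H int  input=int print $  — match int
Stack after step 5: $ print H (top = H).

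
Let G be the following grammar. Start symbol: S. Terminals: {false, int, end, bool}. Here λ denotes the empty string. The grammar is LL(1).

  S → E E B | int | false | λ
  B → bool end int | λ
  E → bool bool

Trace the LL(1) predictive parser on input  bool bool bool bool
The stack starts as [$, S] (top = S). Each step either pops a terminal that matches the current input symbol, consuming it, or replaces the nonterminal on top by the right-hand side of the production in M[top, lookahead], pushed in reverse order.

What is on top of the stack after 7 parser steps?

B

step 1: stack=$ S  input=bool bool bool bool $  — expand S → E E B
step 2: stack=$ B E E  input=bool bool bool bool $  — expand E → bool bool
step 3: stack=$ B E bool bool  input=bool bool bool bool $  — match bool
step 4: stack=$ B E bool  input=bool bool bool $  — match bool
step 5: stack=$ B E  input=bool bool $  — expand E → bool bool
step 6: stack=$ B bool bool  input=bool bool $  — match bool
step 7: stack=$ B bool  input=bool $  — match bool
Stack after step 7: $ B (top = B).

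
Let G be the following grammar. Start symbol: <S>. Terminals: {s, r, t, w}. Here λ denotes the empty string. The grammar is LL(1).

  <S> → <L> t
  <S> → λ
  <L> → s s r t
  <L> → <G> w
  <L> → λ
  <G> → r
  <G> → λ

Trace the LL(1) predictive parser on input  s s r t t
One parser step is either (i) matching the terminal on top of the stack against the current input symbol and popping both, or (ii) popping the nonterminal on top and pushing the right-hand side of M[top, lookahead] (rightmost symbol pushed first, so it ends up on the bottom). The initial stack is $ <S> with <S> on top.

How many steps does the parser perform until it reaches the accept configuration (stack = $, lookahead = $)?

     Stack        Input        Action
  1  $ <S>        s s r t t $  expand <S> → <L> t
  2  $ t <L>      s s r t t $  expand <L> → s s r t
  3  $ t t r s s  s s r t t $  match s
  4  $ t t r s    s r t t $    match s
  5  $ t t r      r t t $      match r
  6  $ t t        t t $        match t
  7  $ t          t $          match t
Accept reached after 7 steps.

7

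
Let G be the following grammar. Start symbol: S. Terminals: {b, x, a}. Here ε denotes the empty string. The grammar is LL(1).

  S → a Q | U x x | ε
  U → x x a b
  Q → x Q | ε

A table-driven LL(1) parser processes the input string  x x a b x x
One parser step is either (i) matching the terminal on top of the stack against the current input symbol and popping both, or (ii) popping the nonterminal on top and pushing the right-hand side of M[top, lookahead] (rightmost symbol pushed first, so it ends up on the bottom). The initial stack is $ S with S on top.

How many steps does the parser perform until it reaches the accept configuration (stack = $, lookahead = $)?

     Stack          Input          Action
  1  $ S            x x a b x x $  expand S → U x x
  2  $ x x U        x x a b x x $  expand U → x x a b
  3  $ x x b a x x  x x a b x x $  match x
  4  $ x x b a x    x a b x x $    match x
  5  $ x x b a      a b x x $      match a
  6  $ x x b        b x x $        match b
  7  $ x x          x x $          match x
  8  $ x            x $            match x
Accept reached after 8 steps.

8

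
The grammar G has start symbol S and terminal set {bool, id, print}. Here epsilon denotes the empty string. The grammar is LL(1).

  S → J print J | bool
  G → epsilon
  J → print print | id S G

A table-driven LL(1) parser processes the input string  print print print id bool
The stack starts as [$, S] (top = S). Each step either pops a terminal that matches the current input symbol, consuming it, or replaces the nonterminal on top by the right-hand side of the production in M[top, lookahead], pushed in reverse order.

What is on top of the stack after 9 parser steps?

G

     Stack                  Input                        Action
  1  $ S                    print print print id bool $  expand S → J print J
  2  $ J print J            print print print id bool $  expand J → print print
  3  $ J print print print  print print print id bool $  match print
  4  $ J print print        print print id bool $        match print
  5  $ J print              print id bool $              match print
  6  $ J                    id bool $                    expand J → id S G
  7  $ G S id               id bool $                    match id
  8  $ G S                  bool $                       expand S → bool
  9  $ G bool               bool $                       match bool
Stack after step 9: $ G (top = G).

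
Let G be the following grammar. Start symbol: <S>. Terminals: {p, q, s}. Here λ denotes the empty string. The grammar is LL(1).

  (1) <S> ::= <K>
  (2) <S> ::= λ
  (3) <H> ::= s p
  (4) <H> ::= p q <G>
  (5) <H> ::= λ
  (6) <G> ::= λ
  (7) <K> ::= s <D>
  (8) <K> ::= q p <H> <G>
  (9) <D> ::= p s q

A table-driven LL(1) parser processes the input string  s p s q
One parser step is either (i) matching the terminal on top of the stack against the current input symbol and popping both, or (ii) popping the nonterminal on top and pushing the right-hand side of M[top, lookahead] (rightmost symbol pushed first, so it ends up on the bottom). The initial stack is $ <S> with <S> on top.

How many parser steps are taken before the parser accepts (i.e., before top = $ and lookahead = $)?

7

     Stack    Input      Action
  1  $ <S>    s p s q $  expand <S> ::= <K>
  2  $ <K>    s p s q $  expand <K> ::= s <D>
  3  $ <D> s  s p s q $  match s
  4  $ <D>    p s q $    expand <D> ::= p s q
  5  $ q s p  p s q $    match p
  6  $ q s    s q $      match s
  7  $ q      q $        match q
Accept reached after 7 steps.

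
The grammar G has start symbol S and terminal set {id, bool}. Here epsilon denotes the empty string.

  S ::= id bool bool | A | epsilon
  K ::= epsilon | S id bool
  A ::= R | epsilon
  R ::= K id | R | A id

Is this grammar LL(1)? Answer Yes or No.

No

FIRST(S) = {epsilon, id}
FIRST(K) = {epsilon, id}
FIRST(A) = {epsilon, id}
FIRST(R) = {id}
FOLLOW(S) = {$, id}
FOLLOW(K) = {id}
FOLLOW(A) = {$, id}
FOLLOW(R) = {$, id}
Cell M[A, id] receives both A ::= R and A ::= epsilon — the grammar is not LL(1).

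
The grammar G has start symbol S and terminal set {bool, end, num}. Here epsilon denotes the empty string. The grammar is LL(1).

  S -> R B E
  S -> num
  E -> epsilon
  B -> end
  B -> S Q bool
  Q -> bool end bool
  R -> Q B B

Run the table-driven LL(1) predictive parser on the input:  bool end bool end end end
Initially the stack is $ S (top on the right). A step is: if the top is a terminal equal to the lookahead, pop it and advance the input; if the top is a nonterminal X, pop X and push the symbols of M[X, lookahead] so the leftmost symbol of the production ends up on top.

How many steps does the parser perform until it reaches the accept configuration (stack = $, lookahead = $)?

step 1: stack=$ S  input=bool end bool end end end $  — expand S -> R B E
step 2: stack=$ E B R  input=bool end bool end end end $  — expand R -> Q B B
step 3: stack=$ E B B B Q  input=bool end bool end end end $  — expand Q -> bool end bool
step 4: stack=$ E B B B bool end bool  input=bool end bool end end end $  — match bool
step 5: stack=$ E B B B bool end  input=end bool end end end $  — match end
step 6: stack=$ E B B B bool  input=bool end end end $  — match bool
step 7: stack=$ E B B B  input=end end end $  — expand B -> end
step 8: stack=$ E B B end  input=end end end $  — match end
step 9: stack=$ E B B  input=end end $  — expand B -> end
step 10: stack=$ E B end  input=end end $  — match end
step 11: stack=$ E B  input=end $  — expand B -> end
step 12: stack=$ E end  input=end $  — match end
step 13: stack=$ E  input=$  — expand E -> epsilon
Accept reached after 13 steps.

13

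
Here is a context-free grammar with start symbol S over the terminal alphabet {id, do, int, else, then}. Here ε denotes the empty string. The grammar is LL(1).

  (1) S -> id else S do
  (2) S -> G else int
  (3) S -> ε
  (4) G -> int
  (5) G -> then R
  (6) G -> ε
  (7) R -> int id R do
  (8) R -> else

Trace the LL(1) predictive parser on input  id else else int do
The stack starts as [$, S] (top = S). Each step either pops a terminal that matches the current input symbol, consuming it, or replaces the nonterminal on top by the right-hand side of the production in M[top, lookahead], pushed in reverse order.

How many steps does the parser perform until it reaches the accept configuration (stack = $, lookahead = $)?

8

step 1: stack=$ S  input=id else else int do $  — expand S -> id else S do
step 2: stack=$ do S else id  input=id else else int do $  — match id
step 3: stack=$ do S else  input=else else int do $  — match else
step 4: stack=$ do S  input=else int do $  — expand S -> G else int
step 5: stack=$ do int else G  input=else int do $  — expand G -> ε
step 6: stack=$ do int else  input=else int do $  — match else
step 7: stack=$ do int  input=int do $  — match int
step 8: stack=$ do  input=do $  — match do
Accept reached after 8 steps.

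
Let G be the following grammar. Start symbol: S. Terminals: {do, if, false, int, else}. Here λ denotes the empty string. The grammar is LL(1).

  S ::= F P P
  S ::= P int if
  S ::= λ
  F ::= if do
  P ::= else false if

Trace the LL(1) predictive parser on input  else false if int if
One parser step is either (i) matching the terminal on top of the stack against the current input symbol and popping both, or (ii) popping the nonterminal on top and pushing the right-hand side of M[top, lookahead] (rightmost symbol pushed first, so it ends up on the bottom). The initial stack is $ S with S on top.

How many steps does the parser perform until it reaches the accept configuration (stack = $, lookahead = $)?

7

step 1: stack=$ S  input=else false if int if $  — expand S ::= P int if
step 2: stack=$ if int P  input=else false if int if $  — expand P ::= else false if
step 3: stack=$ if int if false else  input=else false if int if $  — match else
step 4: stack=$ if int if false  input=false if int if $  — match false
step 5: stack=$ if int if  input=if int if $  — match if
step 6: stack=$ if int  input=int if $  — match int
step 7: stack=$ if  input=if $  — match if
Accept reached after 7 steps.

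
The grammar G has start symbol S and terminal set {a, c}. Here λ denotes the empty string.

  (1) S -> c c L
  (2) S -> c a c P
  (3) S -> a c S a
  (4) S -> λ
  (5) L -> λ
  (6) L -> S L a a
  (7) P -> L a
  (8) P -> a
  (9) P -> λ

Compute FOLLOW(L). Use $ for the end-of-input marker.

FIRST(S): from S->c c L we get {c}; from S->c a c P we get {c}; from S->a c S a we get {a}; from S->λ we get {λ}. So FIRST(S) = {λ, a, c}.
FIRST(L): from L->λ we get {λ}; from L->S L a a we get {a, c}. So FIRST(L) = {λ, a, c}.
FIRST(P): from P->L a we get {a, c}; from P->a we get {a}; from P->λ we get {λ}. So FIRST(P) = {λ, a, c}.
FOLLOW(S) includes $ since S is the start symbol.
FOLLOW(S): in S->a c S a, S is followed by a with FIRST {a}; in L->S L a a, S is followed by L a a with FIRST {a, c}. Thus FOLLOW(S) = {$, a, c}.
FOLLOW(L): in S->c c L, the suffix after L is empty, so FOLLOW(L) ⊇ FOLLOW(S) = {$, a, c}; in L->S L a a, L is followed by a a with FIRST {a}; in P->L a, L is followed by a with FIRST {a}. Thus FOLLOW(L) = {$, a, c}.
FOLLOW(P): in S->c a c P, the suffix after P is empty, so FOLLOW(P) ⊇ FOLLOW(S) = {$, a, c}. Thus FOLLOW(P) = {$, a, c}.

{$, a, c}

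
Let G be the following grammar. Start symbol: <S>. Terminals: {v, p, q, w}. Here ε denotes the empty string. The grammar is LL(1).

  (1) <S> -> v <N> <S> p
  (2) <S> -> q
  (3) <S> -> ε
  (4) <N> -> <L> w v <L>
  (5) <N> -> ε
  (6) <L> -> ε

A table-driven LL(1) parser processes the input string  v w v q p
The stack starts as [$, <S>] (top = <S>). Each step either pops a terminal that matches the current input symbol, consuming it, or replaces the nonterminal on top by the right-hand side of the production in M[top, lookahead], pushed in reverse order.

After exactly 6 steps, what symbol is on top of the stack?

<L>

step 1: stack=$ <S>  input=v w v q p $  — expand <S> -> v <N> <S> p
step 2: stack=$ p <S> <N> v  input=v w v q p $  — match v
step 3: stack=$ p <S> <N>  input=w v q p $  — expand <N> -> <L> w v <L>
step 4: stack=$ p <S> <L> v w <L>  input=w v q p $  — expand <L> -> ε
step 5: stack=$ p <S> <L> v w  input=w v q p $  — match w
step 6: stack=$ p <S> <L> v  input=v q p $  — match v
Stack after step 6: $ p <S> <L> (top = <L>).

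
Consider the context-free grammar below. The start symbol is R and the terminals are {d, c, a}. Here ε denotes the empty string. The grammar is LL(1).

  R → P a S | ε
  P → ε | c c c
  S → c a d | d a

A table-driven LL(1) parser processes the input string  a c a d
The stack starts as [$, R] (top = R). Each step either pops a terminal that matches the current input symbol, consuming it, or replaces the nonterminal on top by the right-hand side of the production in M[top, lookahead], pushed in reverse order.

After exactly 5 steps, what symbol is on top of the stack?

     Stack    Input      Action
  1  $ R      a c a d $  expand R → P a S
  2  $ S a P  a c a d $  expand P → ε
  3  $ S a    a c a d $  match a
  4  $ S      c a d $    expand S → c a d
  5  $ d a c  c a d $    match c
Stack after step 5: $ d a (top = a).

a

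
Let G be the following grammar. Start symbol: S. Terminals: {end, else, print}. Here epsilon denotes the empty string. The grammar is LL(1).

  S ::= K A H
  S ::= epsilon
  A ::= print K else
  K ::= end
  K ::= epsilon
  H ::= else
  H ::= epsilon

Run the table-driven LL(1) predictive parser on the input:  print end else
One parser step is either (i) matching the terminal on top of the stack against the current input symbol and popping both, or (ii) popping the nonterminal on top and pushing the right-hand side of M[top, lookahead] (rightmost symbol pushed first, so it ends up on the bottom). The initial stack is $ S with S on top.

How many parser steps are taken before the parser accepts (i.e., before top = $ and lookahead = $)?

8

     Stack             Input             Action
  1  $ S               print end else $  expand S ::= K A H
  2  $ H A K           print end else $  expand K ::= epsilon
  3  $ H A             print end else $  expand A ::= print K else
  4  $ H else K print  print end else $  match print
  5  $ H else K        end else $        expand K ::= end
  6  $ H else end      end else $        match end
  7  $ H else          else $            match else
  8  $ H               $                 expand H ::= epsilon
Accept reached after 8 steps.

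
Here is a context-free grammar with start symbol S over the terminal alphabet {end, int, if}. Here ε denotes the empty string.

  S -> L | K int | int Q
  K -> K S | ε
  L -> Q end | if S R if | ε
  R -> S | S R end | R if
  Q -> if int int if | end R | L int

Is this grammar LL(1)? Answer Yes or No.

No

FIRST(S) = {ε, end, if, int}
FIRST(K) = {ε, end, if, int}
FIRST(L) = {ε, end, if, int}
FIRST(R) = {ε, end, if, int}
FIRST(Q) = {end, if, int}
FOLLOW(S) = {$, end, if, int}
FOLLOW(K) = {end, if, int}
FOLLOW(L) = {$, end, if, int}
FOLLOW(R) = {$, end, if, int}
FOLLOW(Q) = {$, end, if, int}
Cell M[K, end] receives both K -> K S and K -> ε — the grammar is not LL(1).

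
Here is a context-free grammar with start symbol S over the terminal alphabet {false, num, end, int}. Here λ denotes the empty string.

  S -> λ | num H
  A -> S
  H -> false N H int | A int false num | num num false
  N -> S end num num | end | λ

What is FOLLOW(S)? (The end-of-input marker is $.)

FIRST(S) = {λ, num}
FIRST(A) = {λ, num}  (via S)
FIRST(N) = {λ, end, num}  (via S end num num)
FIRST(H) = {false, int, num}  (via A int false num)
FOLLOW(S) includes $ since S is the start symbol.
FOLLOW(A): in H->A int false num, A is followed by int false num with FIRST {int}. Thus FOLLOW(A) = {int}.
FOLLOW(S): in A->S, the suffix after S is empty, so FOLLOW(S) ⊇ FOLLOW(A) = {int}; in N->S end num num, S is followed by end num num with FIRST {end}. Thus FOLLOW(S) = {$, end, int}.
FOLLOW(H): in S->num H, the suffix after H is empty, so FOLLOW(H) ⊇ FOLLOW(S) = {$, end, int}; in H->false N H int, H is followed by int with FIRST {int}. Thus FOLLOW(H) = {$, end, int}.
FOLLOW(N): in H->false N H int, N is followed by H int with FIRST {false, int, num}. Thus FOLLOW(N) = {false, int, num}.

{$, end, int}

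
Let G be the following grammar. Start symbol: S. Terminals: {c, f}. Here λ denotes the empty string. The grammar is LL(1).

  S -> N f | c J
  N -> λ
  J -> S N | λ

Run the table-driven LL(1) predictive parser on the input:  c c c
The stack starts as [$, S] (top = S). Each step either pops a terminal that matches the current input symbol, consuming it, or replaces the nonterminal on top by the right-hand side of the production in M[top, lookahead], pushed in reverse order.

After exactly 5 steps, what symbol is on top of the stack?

J

     Stack    Input    Action
  1  $ S      c c c $  expand S -> c J
  2  $ J c    c c c $  match c
  3  $ J      c c $    expand J -> S N
  4  $ N S    c c $    expand S -> c J
  5  $ N J c  c c $    match c
Stack after step 5: $ N J (top = J).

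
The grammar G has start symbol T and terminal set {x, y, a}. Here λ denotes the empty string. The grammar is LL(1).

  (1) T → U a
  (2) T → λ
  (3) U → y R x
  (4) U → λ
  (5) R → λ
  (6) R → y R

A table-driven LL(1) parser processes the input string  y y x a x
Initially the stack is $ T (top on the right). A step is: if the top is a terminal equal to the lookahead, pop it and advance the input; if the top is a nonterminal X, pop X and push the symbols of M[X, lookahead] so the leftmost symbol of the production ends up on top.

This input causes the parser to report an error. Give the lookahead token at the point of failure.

x

step 1: stack=$ T  input=y y x a x $  — expand T → U a
step 2: stack=$ a U  input=y y x a x $  — expand U → y R x
step 3: stack=$ a x R y  input=y y x a x $  — match y
step 4: stack=$ a x R  input=y x a x $  — expand R → y R
step 5: stack=$ a x R y  input=y x a x $  — match y
step 6: stack=$ a x R  input=x a x $  — expand R → λ
step 7: stack=$ a x  input=x a x $  — match x
step 8: stack=$ a  input=a x $  — match a
step 9: stack=$  input=x $  — error: stack empty but input remains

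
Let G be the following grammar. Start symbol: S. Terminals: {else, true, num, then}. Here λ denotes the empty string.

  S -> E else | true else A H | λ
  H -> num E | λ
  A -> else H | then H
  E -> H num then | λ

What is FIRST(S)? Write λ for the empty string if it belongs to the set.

FIRST(H) = {λ, num}
FIRST(A) = {else, then}
FIRST(E) = {λ, num}  (via H num then)
FIRST(S) = {λ, else, num, true}  (via E else)

{λ, else, num, true}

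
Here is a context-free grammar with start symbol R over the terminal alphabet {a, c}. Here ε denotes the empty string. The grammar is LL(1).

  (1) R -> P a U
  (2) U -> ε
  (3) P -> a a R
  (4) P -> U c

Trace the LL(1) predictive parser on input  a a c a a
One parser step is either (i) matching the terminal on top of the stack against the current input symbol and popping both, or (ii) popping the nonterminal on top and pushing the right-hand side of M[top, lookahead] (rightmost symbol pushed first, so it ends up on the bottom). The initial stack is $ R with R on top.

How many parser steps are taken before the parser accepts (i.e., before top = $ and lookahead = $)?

      Stack          Input        Action
   1  $ R            a a c a a $  expand R -> P a U
   2  $ U a P        a a c a a $  expand P -> a a R
   3  $ U a R a a    a a c a a $  match a
   4  $ U a R a      a c a a $    match a
   5  $ U a R        c a a $      expand R -> P a U
   6  $ U a U a P    c a a $      expand P -> U c
   7  $ U a U a c U  c a a $      expand U -> ε
   8  $ U a U a c    c a a $      match c
   9  $ U a U a      a a $        match a
  10  $ U a U        a $          expand U -> ε
  11  $ U a          a $          match a
  12  $ U            $            expand U -> ε
Accept reached after 12 steps.

12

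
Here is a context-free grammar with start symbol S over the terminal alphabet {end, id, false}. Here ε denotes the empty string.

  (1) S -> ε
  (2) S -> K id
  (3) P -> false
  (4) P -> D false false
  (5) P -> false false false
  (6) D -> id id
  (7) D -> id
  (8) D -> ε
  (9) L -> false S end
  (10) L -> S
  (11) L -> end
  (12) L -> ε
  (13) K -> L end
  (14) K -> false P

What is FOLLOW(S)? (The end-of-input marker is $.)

{$, end}

FIRST(D): from D->id id we get {id}; from D->id we get {id}; from D->ε we get {ε}. So FIRST(D) = {ε, id}.
FIRST(P): from P->false we get {false}; from P->D false false we get {false, id}; from P->false false false we get {false}. So FIRST(P) = {false, id}.
FIRST(S): from S->ε we get {ε}; from S->K id we get {end, false}. So FIRST(S) = {ε, end, false}.
FIRST(L): from L->false S end we get {false}; from L->S we get {ε, end, false}; from L->end we get {end}; from L->ε we get {ε}. So FIRST(L) = {ε, end, false}.
FIRST(K): from K->L end we get {end, false}; from K->false P we get {false}. So FIRST(K) = {end, false}.
FOLLOW(S) includes $ since S is the start symbol.
FOLLOW(D): in P->D false false, D is followed by false false with FIRST {false}. Thus FOLLOW(D) = {false}.
FOLLOW(L): in K->L end, L is followed by end with FIRST {end}. Thus FOLLOW(L) = {end}.
FOLLOW(S): in L->false S end, S is followed by end with FIRST {end}; in L->S, the suffix after S is empty, so FOLLOW(S) ⊇ FOLLOW(L) = {end}. Thus FOLLOW(S) = {$, end}.
FOLLOW(K): in S->K id, K is followed by id with FIRST {id}. Thus FOLLOW(K) = {id}.
FOLLOW(P): in K->false P, the suffix after P is empty, so FOLLOW(P) ⊇ FOLLOW(K) = {id}. Thus FOLLOW(P) = {id}.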